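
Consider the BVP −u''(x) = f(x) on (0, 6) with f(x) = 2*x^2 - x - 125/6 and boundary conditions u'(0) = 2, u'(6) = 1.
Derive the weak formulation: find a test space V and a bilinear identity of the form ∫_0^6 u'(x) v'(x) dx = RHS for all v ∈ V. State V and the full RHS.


V = H^1(0, 6) (v unrestricted at boundary; u is determined up to an additive constant); weak form: ∫_0^6 u'v' dx = ∫_0^6 (2*x^2 - x - 125/6) v dx + v(6) − 2·v(0) for all v ∈ V.

Multiply both sides by a test function v and integrate from 0 to 6:
  ∫_0^6 −u''(x) v(x) dx = ∫_0^6 f(x) v(x) dx.
Integrate the LHS by parts once:
  ∫_0^6 −u'' v dx = −[u'(x) v(x)]_0^6 + ∫_0^6 u'(x) v'(x) dx.
Thus ∫_0^6 u'(x) v'(x) dx = ∫_0^6 f(x) v(x) dx + [u'(x) v(x)]_0^6.
Choose V so that boundary terms are either known or forced to vanish.
u has inhomogeneous Neumann u'(0) = 2, u'(6) = 1. [u' v]_0^6 = (1)·v(6) − (2)·v(0) = v(6) − 2·v(0). Take V = H^1(0, 6); boundary term becomes part of RHS.
Weak formulation: find u (satisfying any essential BC) such that ∫_0^6 u'(x) v'(x) dx = ∫_0^6 f v dx + v(6) − 2·v(0) for all v ∈ V (Neumann data are natural BCs: they enter the RHS as boundary terms).
Substituting f(x) = 2*x^2 - x - 125/6, the right-hand side is ∫_0^6 (2*x^2 - x - 125/6) v dx + v(6) − 2·v(0).
Compatibility check (pure Neumann): taking v ≡ 1 ∈ V gives 0 = ∫_0^6 f dx + (1) − (2), i.e. ∫_0^6 f dx must equal u'(0) − u'(6) = 1. Indeed ∫_0^6 (2*x^2 - x - 125/6) dx = 1, so the data are compatible. The solution is then unique only up to an additive constant (fix it e.g. by requiring ∫_0^6 u dx = 0).


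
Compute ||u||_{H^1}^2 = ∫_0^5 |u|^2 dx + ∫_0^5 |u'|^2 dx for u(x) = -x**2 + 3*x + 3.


||u||_{H^1}^2 = 865/6

The H^1 norm (squared) on an interval (0, L) is
  ||u||_{H^1}^2 = ∫_0^L u(x)^2 dx + ∫_0^L u'(x)^2 dx.
Compute u'(x) = 3 - 2*x.
Then u(x)^2 = x**4 - 6*x**3 + 3*x**2 + 18*x + 9 and u'(x)^2 = 4*x**2 - 12*x + 9.
Integrate each monomial from 0 to 5 using ∫_0^5 c·x^n dx = c·5^(n+1)/(n+1):
  ∫_0^5 u(x)^2 dx = ∫_0^5 (x^4 - 6*x^3 + 3*x^2 + 18*x + 9) dx. Term by term:
    ∫_0^5 x^4 dx = 625;  ∫_0^5 -6*x^3 dx = -1875/2;  ∫_0^5 3*x^2 dx = 125;
    ∫_0^5 18*x dx = 225;  ∫_0^5 9 dx = 45.
  Sum: 625 − 1875/2 + 125 + 225 + 45 = 165/2.
  ∫_0^5 u'(x)^2 dx = ∫_0^5 (4*x^2 - 12*x + 9) dx. Term by term:
    ∫_0^5 4*x^2 dx = 500/3;  ∫_0^5 -12*x dx = -150;  ∫_0^5 9 dx = 45.
  Sum: 500/3 − 150 + 45 = 185/3.
Adding: ||u||_{H^1}^2 = 165/2 + 185/3 = 865/6.


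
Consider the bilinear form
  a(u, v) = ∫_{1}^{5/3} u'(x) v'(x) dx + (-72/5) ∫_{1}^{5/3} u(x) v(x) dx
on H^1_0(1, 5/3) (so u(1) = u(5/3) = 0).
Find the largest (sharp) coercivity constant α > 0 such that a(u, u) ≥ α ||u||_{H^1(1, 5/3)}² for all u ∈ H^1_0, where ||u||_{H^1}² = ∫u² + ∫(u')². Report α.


α = 9*(-32 + 5*π^2)/(5*(4 + 9*π^2))

Coercivity of a(·,·) on H^1_0(1, 5/3) means a(u, u) ≥ α ||u||_{H^1}² for every u ∈ H^1_0.
The interval has length L = 2/3, and Poincaré/coercivity depend only on L. Here a(u, u) = ∫(u')² + (-72/5)·∫u².
Here c = -72/5 < 0 with |c| < (π/L)² = 9*π^2/4, so coercivity still holds. The condition a(u,u) ≥ α||u||_{H^1}² reads (1−α)∫(u')² ≥ (α−c)∫u². Any admissible α is ≤ 1 (rapidly oscillating u have ∫u²/∫(u')² → 0), and α = 1 would force 0 ≥ (1−c)∫u², impossible since c < 1; so 1−α > 0. By the sharp Poincaré inequality on H^1_0 of an interval of length L, ∫(u')² ≥ (π/L)²∫u² with equality for the first sine mode sin(π(x−x₀)/L) (x₀ the left endpoint), so the inequality holds for all u iff (1−α)(π/L)² ≥ α − c, i.e. α ≤ ((π/L)² + c)/((π/L)² + 1) = (1 + c(L/π)²)/(1 + (L/π)²). (Direct route, valid since c ≤ 0: Poincaré gives c∫u² ≥ c(L/π)²∫(u')², so a(u,u) ≥ (1 + c(L/π)²)∫(u')², while ||u||_{H^1}² ≤ (1 + (L/π)²)∫(u')²; dividing yields the same α.) With (π/L)² = 9*π^2/4 and c = -72/5, the largest admissible constant is α = ((π/L)² + c)/((π/L)² + 1).
Simplifying, α = 9*(-32 + 5*π^2)/(5*(4 + 9*π^2)).


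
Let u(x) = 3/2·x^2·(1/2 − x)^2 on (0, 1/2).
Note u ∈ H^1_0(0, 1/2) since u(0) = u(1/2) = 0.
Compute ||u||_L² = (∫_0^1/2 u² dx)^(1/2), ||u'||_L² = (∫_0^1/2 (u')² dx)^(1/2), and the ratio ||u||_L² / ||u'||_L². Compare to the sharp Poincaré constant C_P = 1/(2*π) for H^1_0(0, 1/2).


||u||_L² / ||u'||_L² = sqrt(3)/12 < C_P = 1/(2*π).

u(x) = 3/2·x^2·(1/2 − x)^2, so u'(x) = 3*x*(2*x - 1)*(4*x - 1)/4.
u(x) = 3/2·x^2·(1/2 − x)^2 vanishes at x = 0 and x = 1/2, so u ∈ H^1_0(0, 1/2). Differentiate via the product rule and integrate the resulting polynomials term by term.
  ∫_0^1/2 u² dx = ∫_0^1/2 (9*x^8/4 - 9*x^7/2 + 27*x^6/8 - 9*x^5/8 + 9*x^4/64) dx. Term by term:
    ∫_0^1/2 9*x^8/4 dx = 1/2048;  ∫_0^1/2 -9*x^7/2 dx = -9/4096;  ∫_0^1/2 27*x^6/8 dx = 27/7168;
    ∫_0^1/2 -9*x^5/8 dx = -3/1024;  ∫_0^1/2 9*x^4/64 dx = 9/10240.
  Sum: 1/2048 − 9/4096 + 27/7168 − 3/1024 + 9/10240 = 1/143360.
  ∫_0^1/2 (u')² dx = ∫_0^1/2 (36*x^6 - 54*x^5 + 117*x^4/4 - 27*x^3/4 + 9*x^2/16) dx. Term by term:
    ∫_0^1/2 36*x^6 dx = 9/224;  ∫_0^1/2 -54*x^5 dx = -9/64;  ∫_0^1/2 117*x^4/4 dx = 117/640;
    ∫_0^1/2 -27*x^3/4 dx = -27/256;  ∫_0^1/2 9*x^2/16 dx = 3/128.
  Sum: 9/224 − 9/64 + 117/640 − 27/256 + 3/128 = 3/8960.
∫_0^1/2 u² dx = 1/143360, so ||u||_L² = sqrt(35)/2240.
∫_0^1/2 (u')² dx = 3/8960, so ||u'||_L² = sqrt(105)/560.
Ratio ||u||_L² / ||u'||_L² = sqrt(3)/12.
Sharp Poincaré constant on H^1_0(0, 1/2) is C_P = L/π = 1/(2*π), achieved by sin(2*π·x).
A polynomial bump cannot attain the sharp Poincaré constant (only the first sine eigenfunction does), so the ratio is strictly less than C_P, consistent with ||u||_L² ≤ C_P ||u'||_L².


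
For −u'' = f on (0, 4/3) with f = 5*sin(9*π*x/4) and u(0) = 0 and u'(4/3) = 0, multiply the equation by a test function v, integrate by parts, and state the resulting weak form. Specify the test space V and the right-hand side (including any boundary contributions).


V = {v ∈ H^1(0, 4/3) : v(0) = 0} (test functions vanish at x = 0 where u is specified); weak form: ∫_0^4/3 u'v' dx = ∫_0^4/3 (5*sin(9*π*x/4)) v dx for all v ∈ V.

Multiply both sides by a test function v and integrate from 0 to 4/3:
  ∫_0^4/3 −u''(x) v(x) dx = ∫_0^4/3 f(x) v(x) dx.
Integrate the LHS by parts once:
  ∫_0^4/3 −u'' v dx = −[u'(x) v(x)]_0^4/3 + ∫_0^4/3 u'(x) v'(x) dx.
Thus ∫_0^4/3 u'(x) v'(x) dx = ∫_0^4/3 f(x) v(x) dx + [u'(x) v(x)]_0^4/3.
Choose V so that boundary terms are either known or forced to vanish.
Mixed BC: u(0) = 0 (Dirichlet) and u'(4/3) = 0 (Neumann). Define V = {v ∈ H^1(0, 4/3) : v(0) = 0}. Then [u' v]_0^4/3 = u'(4/3)·v(4/3) − u'(0)·0 = 0.
Weak formulation: find u (satisfying any essential BC) such that ∫_0^4/3 u'(x) v'(x) dx = ∫_0^4/3 f v dx for all v ∈ V (Dirichlet at 0 absorbed into V; the Neumann datum at x = 4/3 is zero, so no boundary term remains).
Substituting f(x) = 5*sin(9*π*x/4), the right-hand side is ∫_0^4/3 (5*sin(9*π*x/4)) v dx.


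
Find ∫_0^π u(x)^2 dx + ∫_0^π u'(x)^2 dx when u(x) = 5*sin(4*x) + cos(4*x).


||u||_{H^1(0,π)}^2 = 221*π

u'(x) = -4*sin(4*x) + 20*cos(4*x).
Expand u² and (u')² and integrate term by term on (0, π), using: for integers n ≥ 1, ∫_0^π sin²(nx) dx = ∫_0^π cos²(nx) dx = π/2; for n ≠ n', ∫_0^π sin(nx)sin(n'x) dx = ∫_0^π cos(nx)cos(n'x) dx = 0; and by product-to-sum, ∫_0^π sin(nx)cos(n'x) dx = ½∫_0^π [sin((n+n')x) + sin((n−n')x)] dx, which is 0 when n+n' is even and 2n/(n²−n'²) when n+n' is odd (it need not vanish on (0, π)).
  u² squared terms: (5)²·∫sin(4x)² dx = 25·π/2 = 25*π/2;  (1)²·∫cos(4x)² dx = 1·π/2 = π/2.
  u² cross terms: 2·(5)·(1)·∫sin(4x)·cos(4x) dx = 10·(0) = 0.
  So ∫_0^π u² dx = 25*π/2 + π/2 + 0 = 13*π.
  (u')² squared terms: (-4)²·∫sin(4x)² dx = 16·π/2 = 8*π;  (20)²·∫cos(4x)² dx = 400·π/2 = 200*π.
  (u')² cross terms: 2·(-4)·(20)·∫sin(4x)·cos(4x) dx = -160·(0) = 0.
  So ∫_0^π (u')² dx = 8*π + 200*π + 0 = 208*π.
||u||_{H^1}^2 = (13*π) + (208*π) = 221*π.


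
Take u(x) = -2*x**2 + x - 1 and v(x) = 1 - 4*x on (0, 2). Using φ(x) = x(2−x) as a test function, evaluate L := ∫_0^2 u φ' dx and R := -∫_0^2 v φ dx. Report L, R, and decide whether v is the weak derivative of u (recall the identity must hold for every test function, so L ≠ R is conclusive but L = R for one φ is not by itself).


LHS = 4, RHS = 4. Yes, v = u' weakly.

u(x) = -2*x**2 + x - 1, classical derivative u'(x) = 1 - 4*x.
φ(x) = x(2−x), so φ'(x) = 2 - 2*x.
Note φ(0) = φ(2) = 0, so the boundary term u·φ vanishes.
LHS = ∫_0^2 u(x) φ'(x) dx = ∫_0^2 (4*x^3 - 6*x^2 + 4*x - 2) dx. Term by term:
  ∫_0^2 4*x^3 dx = 16;  ∫_0^2 -6*x^2 dx = -16;  ∫_0^2 4*x dx = 8;
  ∫_0^2 -2 dx = -4.
Sum: 16 − 16 + 8 − 4 = 4.
So LHS = 4.
∫_0^2 v(x) φ(x) dx = ∫_0^2 (4*x^3 - 9*x^2 + 2*x) dx. Term by term:
  ∫_0^2 4*x^3 dx = 16;  ∫_0^2 -9*x^2 dx = -24;  ∫_0^2 2*x dx = 4.
Sum: 16 − 24 + 4 = -4.
So RHS = -∫_0^2 v(x) φ(x) dx = 4.
LHS = RHS, so the identity holds for this test φ.
Moreover u is smooth here and v(x) = u'(x) = 1 - 4*x pointwise, so the identity holds for every test function. Hence v is the weak derivative of u.


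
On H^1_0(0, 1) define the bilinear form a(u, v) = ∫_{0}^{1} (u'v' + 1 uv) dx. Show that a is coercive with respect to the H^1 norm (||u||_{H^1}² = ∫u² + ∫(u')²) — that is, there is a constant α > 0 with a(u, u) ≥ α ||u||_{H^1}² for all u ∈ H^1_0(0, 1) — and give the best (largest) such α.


α = 1

Coercivity of a(·,·) on H^1_0(0, 1) means a(u, u) ≥ α ||u||_{H^1}² for every u ∈ H^1_0.
The interval has length L = 1, and Poincaré/coercivity depend only on L. Here a(u, u) = ∫(u')² + (1)·∫u².
Here c = 1 ≥ 1, so a(u,u) = ∫(u')² + c∫u² ≥ ∫(u')² + ∫u² = ||u||_{H^1}², i.e. α = 1 works. No larger α is possible: a(u,u) ≥ α||u||_{H^1}² means (1−α)∫(u')² ≥ (α−c)∫u², and for the modes u_n = sin(nπ(x−x₀)/L) (x₀ the left endpoint) one has ∫u_n²/∫(u_n')² = (L/(nπ))² → 0, so a(u_n,u_n)/||u_n||_{H^1}² → 1. Hence the optimal constant is α = 1.
Therefore α = 1.


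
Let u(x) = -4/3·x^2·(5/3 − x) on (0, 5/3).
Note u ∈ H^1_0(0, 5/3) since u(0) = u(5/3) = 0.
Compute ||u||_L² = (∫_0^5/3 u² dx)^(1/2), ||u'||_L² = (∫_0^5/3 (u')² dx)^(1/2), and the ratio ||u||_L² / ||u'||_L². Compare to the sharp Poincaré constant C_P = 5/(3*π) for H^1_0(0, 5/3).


||u||_L² / ||u'||_L² = 5*sqrt(14)/42 < C_P = 5/(3*π).

u(x) = -4/3·x^2·(5/3 − x), so u'(x) = 4*x*(9*x - 10)/9.
u(x) = -4/3·x^2·(5/3 − x) vanishes at x = 0 and x = 5/3, so u ∈ H^1_0(0, 5/3). Differentiate via the product rule and integrate the resulting polynomials term by term.
  ∫_0^5/3 u² dx = ∫_0^5/3 (16*x^6/9 - 160*x^5/27 + 400*x^4/81) dx. Term by term:
    ∫_0^5/3 16*x^6/9 dx = 1250000/137781;  ∫_0^5/3 -160*x^5/27 dx = -1250000/59049;  ∫_0^5/3 400*x^4/81 dx = 250000/19683.
  Sum: 1250000/137781 − 1250000/59049 + 250000/19683 = 250000/413343.
  ∫_0^5/3 (u')² dx = ∫_0^5/3 (16*x^4 - 320*x^3/9 + 1600*x^2/81) dx. Term by term:
    ∫_0^5/3 16*x^4 dx = 10000/243;  ∫_0^5/3 -320*x^3/9 dx = -50000/729;  ∫_0^5/3 1600*x^2/81 dx = 200000/6561.
  Sum: 10000/243 − 50000/729 + 200000/6561 = 20000/6561.
∫_0^5/3 u² dx = 250000/413343, so ||u||_L² = 500*sqrt(7)/1701.
∫_0^5/3 (u')² dx = 20000/6561, so ||u'||_L² = 100*sqrt(2)/81.
Ratio ||u||_L² / ||u'||_L² = 5*sqrt(14)/42.
Sharp Poincaré constant on H^1_0(0, 5/3) is C_P = L/π = 5/(3*π), achieved by sin(3*π/5·x).
A polynomial bump cannot attain the sharp Poincaré constant (only the first sine eigenfunction does), so the ratio is strictly less than C_P, consistent with ||u||_L² ≤ C_P ||u'||_L².


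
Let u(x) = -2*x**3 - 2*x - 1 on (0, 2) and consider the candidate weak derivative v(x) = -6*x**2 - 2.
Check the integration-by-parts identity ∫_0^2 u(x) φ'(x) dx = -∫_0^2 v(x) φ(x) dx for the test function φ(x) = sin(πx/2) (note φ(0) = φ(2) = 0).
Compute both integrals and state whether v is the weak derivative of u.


LHS = -192/π^3 + 56/π, RHS = -192/π^3 + 56/π. Yes, v = u' weakly.

u(x) = -2*x**3 - 2*x - 1, classical derivative u'(x) = -6*x**2 - 2.
φ(x) = sin(πx/2), so φ'(x) = π*cos(π*x/2)/2.
Note φ(0) = φ(2) = 0, so the boundary term u·φ vanishes.
LHS = ∫_0^2 u(x) φ'(x) dx = ∫_0^2 (-π*x^3*cos(π*x/2) - π*x*cos(π*x/2) - π*cos(π*x/2)/2) dx. Term by term:
  ∫_0^2 -π*cos(π*x/2)/2 dx = 0;  ∫_0^2 -π*x*cos(π*x/2) dx = 8/π;  ∫_0^2 -π*x^3*cos(π*x/2) dx = -192/π^3 + 48/π.
Sum: 0 + 8/π + -192/π^3 + 48/π = -192/π^3 + 56/π.
So LHS = -192/π^3 + 56/π.
∫_0^2 v(x) φ(x) dx = ∫_0^2 (-6*x^2*sin(π*x/2) - 2*sin(π*x/2)) dx. Term by term:
  ∫_0^2 -2*sin(π*x/2) dx = -8/π;  ∫_0^2 -6*x^2*sin(π*x/2) dx = -48/π + 192/π^3.
Sum: -8/π + -48/π + 192/π^3 = -56/π + 192/π^3.
So RHS = -∫_0^2 v(x) φ(x) dx = -192/π^3 + 56/π.
LHS = RHS, so the identity holds for this test φ.
Moreover u is smooth here and v(x) = u'(x) = -6*x**2 - 2 pointwise, so the identity holds for every test function. Hence v is the weak derivative of u.


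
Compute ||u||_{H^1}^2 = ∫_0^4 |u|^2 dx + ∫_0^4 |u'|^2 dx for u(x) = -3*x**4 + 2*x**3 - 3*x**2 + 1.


||u||_{H^1}^2 = 16787724/35

The H^1 norm (squared) on an interval (0, L) is
  ||u||_{H^1}^2 = ∫_0^L u(x)^2 dx + ∫_0^L u'(x)^2 dx.
Compute u'(x) = -12*x**3 + 6*x**2 - 6*x.
Then u(x)^2 = 9*x**8 - 12*x**7 + 22*x**6 - 12*x**5 + 3*x**4 + 4*x**3 - 6*x**2 + 1 and u'(x)^2 = 144*x**6 - 144*x**5 + 180*x**4 - 72*x**3 + 36*x**2.
Integrate each monomial from 0 to 4 using ∫_0^4 c·x^n dx = c·4^(n+1)/(n+1):
  ∫_0^4 u(x)^2 dx = ∫_0^4 (9*x^8 - 12*x^7 + 22*x^6 - 12*x^5 + 3*x^4 + 4*x^3 - 6*x^2 + 1) dx. Term by term:
    ∫_0^4 9*x^8 dx = 262144;  ∫_0^4 -12*x^7 dx = -98304;  ∫_0^4 22*x^6 dx = 360448/7;
    ∫_0^4 -12*x^5 dx = -8192;  ∫_0^4 3*x^4 dx = 3072/5;  ∫_0^4 4*x^3 dx = 256;
    ∫_0^4 -6*x^2 dx = -128;  ∫_0^4 1 dx = 4.
  Sum: 262144 − 98304 + 360448/7 − 8192 + 3072/5 + 256 − 128 + 4 = 7276044/35.
  ∫_0^4 u'(x)^2 dx = ∫_0^4 (144*x^6 - 144*x^5 + 180*x^4 - 72*x^3 + 36*x^2) dx. Term by term:
    ∫_0^4 144*x^6 dx = 2359296/7;  ∫_0^4 -144*x^5 dx = -98304;  ∫_0^4 180*x^4 dx = 36864;
    ∫_0^4 -72*x^3 dx = -4608;  ∫_0^4 36*x^2 dx = 768.
  Sum: 2359296/7 − 98304 + 36864 − 4608 + 768 = 1902336/7.
Adding: ||u||_{H^1}^2 = 7276044/35 + 1902336/7 = 16787724/35.


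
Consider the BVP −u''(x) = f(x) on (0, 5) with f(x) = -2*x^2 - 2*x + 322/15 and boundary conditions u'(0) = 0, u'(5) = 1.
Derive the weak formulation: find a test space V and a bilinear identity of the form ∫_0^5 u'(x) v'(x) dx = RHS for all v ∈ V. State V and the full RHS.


V = H^1(0, 5) (v unrestricted at boundary; u is determined up to an additive constant); weak form: ∫_0^5 u'v' dx = ∫_0^5 (-2*x^2 - 2*x + 322/15) v dx + v(5) for all v ∈ V.

Multiply both sides by a test function v and integrate from 0 to 5:
  ∫_0^5 −u''(x) v(x) dx = ∫_0^5 f(x) v(x) dx.
Integrate the LHS by parts once:
  ∫_0^5 −u'' v dx = −[u'(x) v(x)]_0^5 + ∫_0^5 u'(x) v'(x) dx.
Thus ∫_0^5 u'(x) v'(x) dx = ∫_0^5 f(x) v(x) dx + [u'(x) v(x)]_0^5.
Choose V so that boundary terms are either known or forced to vanish.
u has inhomogeneous Neumann u'(0) = 0, u'(5) = 1. [u' v]_0^5 = (1)·v(5) − (0)·v(0) = v(5). Take V = H^1(0, 5); boundary term becomes part of RHS.
Weak formulation: find u (satisfying any essential BC) such that ∫_0^5 u'(x) v'(x) dx = ∫_0^5 f v dx + v(5) for all v ∈ V (Neumann data are natural BCs: they enter the RHS as boundary terms).
Substituting f(x) = -2*x^2 - 2*x + 322/15, the right-hand side is ∫_0^5 (-2*x^2 - 2*x + 322/15) v dx + v(5).
Compatibility check (pure Neumann): taking v ≡ 1 ∈ V gives 0 = ∫_0^5 f dx + (1) − (0), i.e. ∫_0^5 f dx must equal u'(0) − u'(5) = -1. Indeed ∫_0^5 (-2*x^2 - 2*x + 322/15) dx = -1, so the data are compatible. The solution is then unique only up to an additive constant (fix it e.g. by requiring ∫_0^5 u dx = 0).


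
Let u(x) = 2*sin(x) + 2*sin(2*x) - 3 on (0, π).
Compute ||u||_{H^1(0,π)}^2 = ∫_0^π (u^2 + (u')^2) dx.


||u||_{H^1(0,π)}^2 = -24 + 23*π

u'(x) = 2*cos(x) + 4*cos(2*x).
Expand u² and (u')² and integrate term by term on (0, π), using: for integers n ≥ 1, ∫_0^π sin²(nx) dx = ∫_0^π cos²(nx) dx = π/2; for n ≠ n', ∫_0^π sin(nx)sin(n'x) dx = ∫_0^π cos(nx)cos(n'x) dx = 0; and by product-to-sum, ∫_0^π sin(nx)cos(n'x) dx = ½∫_0^π [sin((n+n')x) + sin((n−n')x)] dx, which is 0 when n+n' is even and 2n/(n²−n'²) when n+n' is odd (it need not vanish on (0, π)). For the constant mode: ∫_0^π 1 dx = π, ∫_0^π cos(nx) dx = 0, ∫_0^π sin(nx) dx = (1−(−1)^n)/n.
  u² squared terms: (-3)²·∫1 dx = 9·π = 9*π;  (2)²·∫sin(x)² dx = 4·π/2 = 2*π;  (2)²·∫sin(2x)² dx = 4·π/2 = 2*π.
  u² cross terms: 2·(-3)·(2)·∫1·sin(x) dx = -12·(2) = -24;  2·(-3)·(2)·∫1·sin(2x) dx = -12·(0) = 0;  2·(2)·(2)·∫sin(x)·sin(2x) dx = 8·(0) = 0.
  So ∫_0^π u² dx = 9*π + 2*π + 2*π − 24 + 0 + 0 = -24 + 13*π.
  (u')² squared terms: (2)²·∫cos(x)² dx = 4·π/2 = 2*π;  (4)²·∫cos(2x)² dx = 16·π/2 = 8*π.
  (u')² cross terms: 2·(2)·(4)·∫cos(x)·cos(2x) dx = 16·(0) = 0.
  So ∫_0^π (u')² dx = 2*π + 8*π + 0 = 10*π.
||u||_{H^1}^2 = (-24 + 13*π) + (10*π) = -24 + 23*π.


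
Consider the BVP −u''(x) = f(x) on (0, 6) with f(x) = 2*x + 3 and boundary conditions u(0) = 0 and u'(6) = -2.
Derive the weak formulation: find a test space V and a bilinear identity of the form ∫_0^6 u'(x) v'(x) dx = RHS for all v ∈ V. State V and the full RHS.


V = {v ∈ H^1(0, 6) : v(0) = 0} (test functions vanish at x = 0 where u is specified); weak form: ∫_0^6 u'v' dx = ∫_0^6 (2*x + 3) v dx − 2·v(6) for all v ∈ V.

Multiply both sides by a test function v and integrate from 0 to 6:
  ∫_0^6 −u''(x) v(x) dx = ∫_0^6 f(x) v(x) dx.
Integrate the LHS by parts once:
  ∫_0^6 −u'' v dx = −[u'(x) v(x)]_0^6 + ∫_0^6 u'(x) v'(x) dx.
Thus ∫_0^6 u'(x) v'(x) dx = ∫_0^6 f(x) v(x) dx + [u'(x) v(x)]_0^6.
Choose V so that boundary terms are either known or forced to vanish.
Mixed BC: u(0) = 0 (Dirichlet) and u'(6) = -2 (Neumann). Define V = {v ∈ H^1(0, 6) : v(0) = 0}. Then [u' v]_0^6 = u'(6)·v(6) − u'(0)·0 = − 2·v(6).
Weak formulation: find u (satisfying any essential BC) such that ∫_0^6 u'(x) v'(x) dx = ∫_0^6 f v dx − 2·v(6) for all v ∈ V (Dirichlet at 0 absorbed into V; Neumann datum at x = 6 contributes the boundary term).
Substituting f(x) = 2*x + 3, the right-hand side is ∫_0^6 (2*x + 3) v dx − 2·v(6).


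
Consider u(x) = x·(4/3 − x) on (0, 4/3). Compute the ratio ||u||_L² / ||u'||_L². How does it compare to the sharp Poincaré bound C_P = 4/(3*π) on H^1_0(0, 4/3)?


||u||_L² / ||u'||_L² = 2*sqrt(10)/15 < C_P = 4/(3*π).

u(x) = x·(4/3 − x), so u'(x) = 4/3 - 2*x.
u(x) = x·(4/3 − x) vanishes at x = 0 and x = 4/3, so u ∈ H^1_0(0, 4/3). Differentiate via the product rule and integrate the resulting polynomials term by term.
  ∫_0^4/3 u² dx = ∫_0^4/3 (x^4 - 8*x^3/3 + 16*x^2/9) dx. Term by term:
    ∫_0^4/3 x^4 dx = 1024/1215;  ∫_0^4/3 -8*x^3/3 dx = -512/243;  ∫_0^4/3 16*x^2/9 dx = 1024/729.
  Sum: 1024/1215 − 512/243 + 1024/729 = 512/3645.
  ∫_0^4/3 (u')² dx = ∫_0^4/3 (4*x^2 - 16*x/3 + 16/9) dx. Term by term:
    ∫_0^4/3 4*x^2 dx = 256/81;  ∫_0^4/3 -16*x/3 dx = -128/27;  ∫_0^4/3 16/9 dx = 64/27.
  Sum: 256/81 − 128/27 + 64/27 = 64/81.
∫_0^4/3 u² dx = 512/3645, so ||u||_L² = 16*sqrt(10)/135.
∫_0^4/3 (u')² dx = 64/81, so ||u'||_L² = 8/9.
Ratio ||u||_L² / ||u'||_L² = 2*sqrt(10)/15.
Sharp Poincaré constant on H^1_0(0, 4/3) is C_P = L/π = 4/(3*π), achieved by sin(3*π/4·x).
A polynomial bump cannot attain the sharp Poincaré constant (only the first sine eigenfunction does), so the ratio is strictly less than C_P, consistent with ||u||_L² ≤ C_P ||u'||_L².


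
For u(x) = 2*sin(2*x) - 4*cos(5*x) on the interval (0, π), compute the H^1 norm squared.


||u||_{H^1(0,π)}^2 = 1664/21 + 218*π

u'(x) = 20*sin(5*x) + 4*cos(2*x).
Expand u² and (u')² and integrate term by term on (0, π), using: for integers n ≥ 1, ∫_0^π sin²(nx) dx = ∫_0^π cos²(nx) dx = π/2; for n ≠ n', ∫_0^π sin(nx)sin(n'x) dx = ∫_0^π cos(nx)cos(n'x) dx = 0; and by product-to-sum, ∫_0^π sin(nx)cos(n'x) dx = ½∫_0^π [sin((n+n')x) + sin((n−n')x)] dx, which is 0 when n+n' is even and 2n/(n²−n'²) when n+n' is odd (it need not vanish on (0, π)).
  u² squared terms: (-4)²·∫cos(5x)² dx = 16·π/2 = 8*π;  (2)²·∫sin(2x)² dx = 4·π/2 = 2*π.
  u² cross terms: 2·(-4)·(2)·∫cos(5x)·sin(2x) dx = -16·(-4/21) = 64/21.
  So ∫_0^π u² dx = 8*π + 2*π + 64/21 = 64/21 + 10*π.
  (u')² squared terms: (4)²·∫cos(2x)² dx = 16·π/2 = 8*π;  (20)²·∫sin(5x)² dx = 400·π/2 = 200*π.
  (u')² cross terms: 2·(4)·(20)·∫cos(2x)·sin(5x) dx = 160·(10/21) = 1600/21.
  So ∫_0^π (u')² dx = 8*π + 200*π + 1600/21 = 1600/21 + 208*π.
||u||_{H^1}^2 = (64/21 + 10*π) + (1600/21 + 208*π) = 1664/21 + 218*π.


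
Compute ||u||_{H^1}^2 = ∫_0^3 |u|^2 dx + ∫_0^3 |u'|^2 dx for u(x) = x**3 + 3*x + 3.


||u||_{H^1}^2 = 21573/14

The H^1 norm (squared) on an interval (0, L) is
  ||u||_{H^1}^2 = ∫_0^L u(x)^2 dx + ∫_0^L u'(x)^2 dx.
Compute u'(x) = 3*x**2 + 3.
Then u(x)^2 = x**6 + 6*x**4 + 6*x**3 + 9*x**2 + 18*x + 9 and u'(x)^2 = 9*x**4 + 18*x**2 + 9.
Integrate each monomial from 0 to 3 using ∫_0^3 c·x^n dx = c·3^(n+1)/(n+1):
  ∫_0^3 u(x)^2 dx = ∫_0^3 (x^6 + 6*x^4 + 6*x^3 + 9*x^2 + 18*x + 9) dx. Term by term:
    ∫_0^3 x^6 dx = 2187/7;  ∫_0^3 6*x^4 dx = 1458/5;  ∫_0^3 6*x^3 dx = 243/2;
    ∫_0^3 9*x^2 dx = 81;  ∫_0^3 18*x dx = 81;  ∫_0^3 9 dx = 27.
  Sum: 2187/7 + 1458/5 + 243/2 + 81 + 81 + 27 = 64017/70.
  ∫_0^3 u'(x)^2 dx = ∫_0^3 (9*x^4 + 18*x^2 + 9) dx. Term by term:
    ∫_0^3 9*x^4 dx = 2187/5;  ∫_0^3 18*x^2 dx = 162;  ∫_0^3 9 dx = 27.
  Sum: 2187/5 + 162 + 27 = 3132/5.
Adding: ||u||_{H^1}^2 = 64017/70 + 3132/5 = 21573/14.


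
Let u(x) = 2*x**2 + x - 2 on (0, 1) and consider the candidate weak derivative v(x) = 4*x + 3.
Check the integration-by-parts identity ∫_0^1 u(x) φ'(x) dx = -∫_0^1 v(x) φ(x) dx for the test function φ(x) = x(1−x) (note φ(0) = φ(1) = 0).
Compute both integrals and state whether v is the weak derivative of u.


LHS = -1/2, RHS = -5/6. No, v is not the weak derivative of u.

u(x) = 2*x**2 + x - 2, classical derivative u'(x) = 4*x + 1.
φ(x) = x(1−x), so φ'(x) = 1 - 2*x.
Note φ(0) = φ(1) = 0, so the boundary term u·φ vanishes.
LHS = ∫_0^1 u(x) φ'(x) dx = ∫_0^1 (-4*x^3 + 5*x - 2) dx. Term by term:
  ∫_0^1 -4*x^3 dx = -1;  ∫_0^1 5*x dx = 5/2;  ∫_0^1 -2 dx = -2.
Sum: -1 + 5/2 − 2 = -1/2.
So LHS = -1/2.
∫_0^1 v(x) φ(x) dx = ∫_0^1 (-4*x^3 + x^2 + 3*x) dx. Term by term:
  ∫_0^1 -4*x^3 dx = -1;  ∫_0^1 x^2 dx = 1/3;  ∫_0^1 3*x dx = 3/2.
Sum: -1 + 1/3 + 3/2 = 5/6.
So RHS = -∫_0^1 v(x) φ(x) dx = -5/6.
LHS − RHS = 1/3 ≠ 0, so the identity fails.
(For a valid weak derivative the identity must hold for EVERY test function, in particular this one. The failure shows v is NOT the weak derivative of u.)
Correct weak derivative would be u'(x) = 4*x + 1.


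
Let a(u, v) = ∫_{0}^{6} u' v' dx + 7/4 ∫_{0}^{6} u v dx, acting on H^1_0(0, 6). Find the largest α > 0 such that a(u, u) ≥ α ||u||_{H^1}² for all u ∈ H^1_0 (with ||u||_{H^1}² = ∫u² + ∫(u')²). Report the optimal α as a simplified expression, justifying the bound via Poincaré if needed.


α = 1

Coercivity of a(·,·) on H^1_0(0, 6) means a(u, u) ≥ α ||u||_{H^1}² for every u ∈ H^1_0.
The interval has length L = 6, and Poincaré/coercivity depend only on L. Here a(u, u) = ∫(u')² + (7/4)·∫u².
Here c = 7/4 ≥ 1, so a(u,u) = ∫(u')² + c∫u² ≥ ∫(u')² + ∫u² = ||u||_{H^1}², i.e. α = 1 works. No larger α is possible: a(u,u) ≥ α||u||_{H^1}² means (1−α)∫(u')² ≥ (α−c)∫u², and for the modes u_n = sin(nπ(x−x₀)/L) (x₀ the left endpoint) one has ∫u_n²/∫(u_n')² = (L/(nπ))² → 0, so a(u_n,u_n)/||u_n||_{H^1}² → 1. Hence the optimal constant is α = 1.
Therefore α = 1.


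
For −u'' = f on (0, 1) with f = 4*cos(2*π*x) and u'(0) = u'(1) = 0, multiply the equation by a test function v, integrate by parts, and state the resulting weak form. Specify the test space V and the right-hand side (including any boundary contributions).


V = H^1(0, 1) (no boundary constraint on v; u is determined up to an additive constant); weak form: ∫_0^1 u'v' dx = ∫_0^1 (4*cos(2*π*x)) v dx for all v ∈ V.

Multiply both sides by a test function v and integrate from 0 to 1:
  ∫_0^1 −u''(x) v(x) dx = ∫_0^1 f(x) v(x) dx.
Integrate the LHS by parts once:
  ∫_0^1 −u'' v dx = −[u'(x) v(x)]_0^1 + ∫_0^1 u'(x) v'(x) dx.
Thus ∫_0^1 u'(x) v'(x) dx = ∫_0^1 f(x) v(x) dx + [u'(x) v(x)]_0^1.
Choose V so that boundary terms are either known or forced to vanish.
u has homogeneous Neumann: u'(0) = u'(1) = 0. So [u' v]_0^1 = 0·v(1) − 0·v(0) = 0 for any v; take V = H^1(0, 1).
Weak formulation: find u (satisfying any essential BC) such that ∫_0^1 u'(x) v'(x) dx = ∫_0^1 f v dx for all v ∈ V (homogeneous Neumann, so boundary terms vanish).
Substituting f(x) = 4*cos(2*π*x), the right-hand side is ∫_0^1 (4*cos(2*π*x)) v dx.
Compatibility check (pure Neumann): taking v ≡ 1 ∈ V gives 0 = ∫_0^1 f dx + (0) − (0), i.e. ∫_0^1 f dx must equal u'(0) − u'(1) = 0. Indeed ∫_0^1 (4*cos(2*π*x)) dx = 0, so the data are compatible. The solution is then unique only up to an additive constant (fix it e.g. by requiring ∫_0^1 u dx = 0).


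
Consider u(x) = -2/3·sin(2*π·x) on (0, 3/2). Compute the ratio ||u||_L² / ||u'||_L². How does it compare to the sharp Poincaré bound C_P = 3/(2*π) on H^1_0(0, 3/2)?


||u||_L² / ||u'||_L² = 1/(2*π) < C_P = 3/(2*π).

u(x) = -2/3·sin(2*π·x), so u'(x) = -4*π*cos(2*π*x)/3.
Writing u(x) = A·sin(kπx/L) with A = -2/3 and k = 3, use ∫_0^L sin²(kπx/L) dx = L/2 and ∫_0^L cos²(kπx/L) dx = L/2.
u² = 4/9·sin²(2*π·x) and (u')² = 16*π^2/9·cos²(2*π·x), and each of sin², cos² integrates to L/2 = 3/4 over (0, 3/2).
∫_0^3/2 u² dx = 1/3, so ||u||_L² = sqrt(3)/3.
∫_0^3/2 (u')² dx = 4*π^2/3, so ||u'||_L² = 2*sqrt(3)*π/3.
Ratio ||u||_L² / ||u'||_L² = 1/(2*π).
Sharp Poincaré constant on H^1_0(0, 3/2) is C_P = L/π = 3/(2*π), achieved by sin(2*π/3·x).
This is the k = 3 harmonic; the ratio L/(kπ) is strictly less than C_P = L/π, consistent with the sharp inequality ||u||_L² ≤ C_P ||u'||_L².


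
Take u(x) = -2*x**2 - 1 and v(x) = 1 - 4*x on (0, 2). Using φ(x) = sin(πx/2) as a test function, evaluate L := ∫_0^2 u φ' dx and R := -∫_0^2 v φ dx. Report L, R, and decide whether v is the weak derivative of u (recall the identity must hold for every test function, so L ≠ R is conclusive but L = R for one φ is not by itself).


LHS = 16/π, RHS = 12/π. No, v is not the weak derivative of u.

u(x) = -2*x**2 - 1, classical derivative u'(x) = -4*x.
φ(x) = sin(πx/2), so φ'(x) = π*cos(π*x/2)/2.
Note φ(0) = φ(2) = 0, so the boundary term u·φ vanishes.
LHS = ∫_0^2 u(x) φ'(x) dx = ∫_0^2 (-π*x^2*cos(π*x/2) - π*cos(π*x/2)/2) dx. Term by term:
  ∫_0^2 -π*cos(π*x/2)/2 dx = 0;  ∫_0^2 -π*x^2*cos(π*x/2) dx = 16/π.
Sum: 0 + 16/π = 16/π.
So LHS = 16/π.
∫_0^2 v(x) φ(x) dx = ∫_0^2 (-4*x*sin(π*x/2) + sin(π*x/2)) dx. Term by term:
  ∫_0^2 -4*x*sin(π*x/2) dx = -16/π;  ∫_0^2 sin(π*x/2) dx = 4/π.
Sum: -16/π + 4/π = -12/π.
So RHS = -∫_0^2 v(x) φ(x) dx = 12/π.
LHS − RHS = 4/π ≠ 0, so the identity fails.
(For a valid weak derivative the identity must hold for EVERY test function, in particular this one. The failure shows v is NOT the weak derivative of u.)
Correct weak derivative would be u'(x) = -4*x.


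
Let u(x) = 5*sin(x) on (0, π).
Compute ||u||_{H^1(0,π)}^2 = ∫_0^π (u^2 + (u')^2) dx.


||u||_{H^1(0,π)}^2 = 25*π

u'(x) = 5*cos(x).
Expand u² and (u')² and integrate term by term on (0, π), using: for integers n ≥ 1, ∫_0^π sin²(nx) dx = ∫_0^π cos²(nx) dx = π/2; for n ≠ n', ∫_0^π sin(nx)sin(n'x) dx = ∫_0^π cos(nx)cos(n'x) dx = 0; and by product-to-sum, ∫_0^π sin(nx)cos(n'x) dx = ½∫_0^π [sin((n+n')x) + sin((n−n')x)] dx, which is 0 when n+n' is even and 2n/(n²−n'²) when n+n' is odd (it need not vanish on (0, π)).
  u² squared terms: (5)²·∫sin(x)² dx = 25·π/2 = 25*π/2.
  So ∫_0^π u² dx = 25*π/2.
  (u')² squared terms: (5)²·∫cos(x)² dx = 25·π/2 = 25*π/2.
  So ∫_0^π (u')² dx = 25*π/2.
||u||_{H^1}^2 = (25*π/2) + (25*π/2) = 25*π.


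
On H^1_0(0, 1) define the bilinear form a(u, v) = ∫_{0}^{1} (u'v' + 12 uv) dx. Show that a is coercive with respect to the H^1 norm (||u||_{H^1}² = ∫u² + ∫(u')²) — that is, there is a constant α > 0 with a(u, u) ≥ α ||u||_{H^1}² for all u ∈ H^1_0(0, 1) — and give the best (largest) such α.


α = 1

Coercivity of a(·,·) on H^1_0(0, 1) means a(u, u) ≥ α ||u||_{H^1}² for every u ∈ H^1_0.
The interval has length L = 1, and Poincaré/coercivity depend only on L. Here a(u, u) = ∫(u')² + (12)·∫u².
Here c = 12 ≥ 1, so a(u,u) = ∫(u')² + c∫u² ≥ ∫(u')² + ∫u² = ||u||_{H^1}², i.e. α = 1 works. No larger α is possible: a(u,u) ≥ α||u||_{H^1}² means (1−α)∫(u')² ≥ (α−c)∫u², and for the modes u_n = sin(nπ(x−x₀)/L) (x₀ the left endpoint) one has ∫u_n²/∫(u_n')² = (L/(nπ))² → 0, so a(u_n,u_n)/||u_n||_{H^1}² → 1. Hence the optimal constant is α = 1.
Therefore α = 1.


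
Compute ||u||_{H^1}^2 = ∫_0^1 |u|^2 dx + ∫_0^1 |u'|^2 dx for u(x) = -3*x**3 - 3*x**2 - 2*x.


||u||_{H^1}^2 = 10082/105

The H^1 norm (squared) on an interval (0, L) is
  ||u||_{H^1}^2 = ∫_0^L u(x)^2 dx + ∫_0^L u'(x)^2 dx.
Compute u'(x) = -9*x**2 - 6*x - 2.
Then u(x)^2 = 9*x**6 + 18*x**5 + 21*x**4 + 12*x**3 + 4*x**2 and u'(x)^2 = 81*x**4 + 108*x**3 + 72*x**2 + 24*x + 4.
Integrate each monomial from 0 to 1 using ∫_0^1 c·x^n dx = c·1^(n+1)/(n+1):
  ∫_0^1 u(x)^2 dx = ∫_0^1 (9*x^6 + 18*x^5 + 21*x^4 + 12*x^3 + 4*x^2) dx. Term by term:
    ∫_0^1 9*x^6 dx = 9/7;  ∫_0^1 18*x^5 dx = 3;  ∫_0^1 21*x^4 dx = 21/5;
    ∫_0^1 12*x^3 dx = 3;  ∫_0^1 4*x^2 dx = 4/3.
  Sum: 9/7 + 3 + 21/5 + 3 + 4/3 = 1346/105.
  ∫_0^1 u'(x)^2 dx = ∫_0^1 (81*x^4 + 108*x^3 + 72*x^2 + 24*x + 4) dx. Term by term:
    ∫_0^1 81*x^4 dx = 81/5;  ∫_0^1 108*x^3 dx = 27;  ∫_0^1 72*x^2 dx = 24;
    ∫_0^1 24*x dx = 12;  ∫_0^1 4 dx = 4.
  Sum: 81/5 + 27 + 24 + 12 + 4 = 416/5.
Adding: ||u||_{H^1}^2 = 1346/105 + 416/5 = 10082/105.


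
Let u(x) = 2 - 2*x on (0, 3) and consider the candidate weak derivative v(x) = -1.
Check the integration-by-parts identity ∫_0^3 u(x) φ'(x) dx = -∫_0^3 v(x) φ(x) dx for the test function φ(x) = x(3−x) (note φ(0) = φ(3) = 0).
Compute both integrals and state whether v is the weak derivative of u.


LHS = 9, RHS = 9/2. No, v is not the weak derivative of u.

u(x) = 2 - 2*x, classical derivative u'(x) = -2.
φ(x) = x(3−x), so φ'(x) = 3 - 2*x.
Note φ(0) = φ(3) = 0, so the boundary term u·φ vanishes.
LHS = ∫_0^3 u(x) φ'(x) dx = ∫_0^3 (4*x^2 - 10*x + 6) dx. Term by term:
  ∫_0^3 4*x^2 dx = 36;  ∫_0^3 -10*x dx = -45;  ∫_0^3 6 dx = 18.
Sum: 36 − 45 + 18 = 9.
So LHS = 9.
∫_0^3 v(x) φ(x) dx = ∫_0^3 (x^2 - 3*x) dx. Term by term:
  ∫_0^3 x^2 dx = 9;  ∫_0^3 -3*x dx = -27/2.
Sum: 9 − 27/2 = -9/2.
So RHS = -∫_0^3 v(x) φ(x) dx = 9/2.
LHS − RHS = 9/2 ≠ 0, so the identity fails.
(For a valid weak derivative the identity must hold for EVERY test function, in particular this one. The failure shows v is NOT the weak derivative of u.)
Correct weak derivative would be u'(x) = -2.


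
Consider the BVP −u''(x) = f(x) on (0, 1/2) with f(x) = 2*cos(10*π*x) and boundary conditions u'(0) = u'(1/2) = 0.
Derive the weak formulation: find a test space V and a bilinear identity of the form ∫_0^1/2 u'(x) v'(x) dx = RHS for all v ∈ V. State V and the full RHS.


V = H^1(0, 1/2) (no boundary constraint on v; u is determined up to an additive constant); weak form: ∫_0^1/2 u'v' dx = ∫_0^1/2 (2*cos(10*π*x)) v dx for all v ∈ V.

Multiply both sides by a test function v and integrate from 0 to 1/2:
  ∫_0^1/2 −u''(x) v(x) dx = ∫_0^1/2 f(x) v(x) dx.
Integrate the LHS by parts once:
  ∫_0^1/2 −u'' v dx = −[u'(x) v(x)]_0^1/2 + ∫_0^1/2 u'(x) v'(x) dx.
Thus ∫_0^1/2 u'(x) v'(x) dx = ∫_0^1/2 f(x) v(x) dx + [u'(x) v(x)]_0^1/2.
Choose V so that boundary terms are either known or forced to vanish.
u has homogeneous Neumann: u'(0) = u'(1/2) = 0. So [u' v]_0^1/2 = 0·v(1/2) − 0·v(0) = 0 for any v; take V = H^1(0, 1/2).
Weak formulation: find u (satisfying any essential BC) such that ∫_0^1/2 u'(x) v'(x) dx = ∫_0^1/2 f v dx for all v ∈ V (homogeneous Neumann, so boundary terms vanish).
Substituting f(x) = 2*cos(10*π*x), the right-hand side is ∫_0^1/2 (2*cos(10*π*x)) v dx.
Compatibility check (pure Neumann): taking v ≡ 1 ∈ V gives 0 = ∫_0^1/2 f dx + (0) − (0), i.e. ∫_0^1/2 f dx must equal u'(0) − u'(1/2) = 0. Indeed ∫_0^1/2 (2*cos(10*π*x)) dx = 0, so the data are compatible. The solution is then unique only up to an additive constant (fix it e.g. by requiring ∫_0^1/2 u dx = 0).


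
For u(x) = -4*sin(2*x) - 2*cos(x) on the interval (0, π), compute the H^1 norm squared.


||u||_{H^1(0,π)}^2 = 128/3 + 44*π

u'(x) = 2*sin(x) - 8*cos(2*x).
Expand u² and (u')² and integrate term by term on (0, π), using: for integers n ≥ 1, ∫_0^π sin²(nx) dx = ∫_0^π cos²(nx) dx = π/2; for n ≠ n', ∫_0^π sin(nx)sin(n'x) dx = ∫_0^π cos(nx)cos(n'x) dx = 0; and by product-to-sum, ∫_0^π sin(nx)cos(n'x) dx = ½∫_0^π [sin((n+n')x) + sin((n−n')x)] dx, which is 0 when n+n' is even and 2n/(n²−n'²) when n+n' is odd (it need not vanish on (0, π)).
  u² squared terms: (-4)²·∫sin(2x)² dx = 16·π/2 = 8*π;  (-2)²·∫cos(x)² dx = 4·π/2 = 2*π.
  u² cross terms: 2·(-4)·(-2)·∫sin(2x)·cos(x) dx = 16·(4/3) = 64/3.
  So ∫_0^π u² dx = 8*π + 2*π + 64/3 = 64/3 + 10*π.
  (u')² squared terms: (-8)²·∫cos(2x)² dx = 64·π/2 = 32*π;  (2)²·∫sin(x)² dx = 4·π/2 = 2*π.
  (u')² cross terms: 2·(-8)·(2)·∫cos(2x)·sin(x) dx = -32·(-2/3) = 64/3.
  So ∫_0^π (u')² dx = 32*π + 2*π + 64/3 = 64/3 + 34*π.
||u||_{H^1}^2 = (64/3 + 10*π) + (64/3 + 34*π) = 128/3 + 44*π.


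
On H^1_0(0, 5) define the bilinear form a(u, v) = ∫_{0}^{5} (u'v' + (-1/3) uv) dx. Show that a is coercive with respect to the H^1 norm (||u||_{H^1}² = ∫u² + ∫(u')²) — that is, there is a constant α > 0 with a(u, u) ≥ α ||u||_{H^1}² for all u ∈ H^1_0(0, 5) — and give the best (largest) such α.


α = (-25/3 + π^2)/(π^2 + 25)

Coercivity of a(·,·) on H^1_0(0, 5) means a(u, u) ≥ α ||u||_{H^1}² for every u ∈ H^1_0.
The interval has length L = 5, and Poincaré/coercivity depend only on L. Here a(u, u) = ∫(u')² + (-1/3)·∫u².
Here c = -1/3 < 0 with |c| < (π/L)² = π^2/25, so coercivity still holds. The condition a(u,u) ≥ α||u||_{H^1}² reads (1−α)∫(u')² ≥ (α−c)∫u². Any admissible α is ≤ 1 (rapidly oscillating u have ∫u²/∫(u')² → 0), and α = 1 would force 0 ≥ (1−c)∫u², impossible since c < 1; so 1−α > 0. By the sharp Poincaré inequality on H^1_0 of an interval of length L, ∫(u')² ≥ (π/L)²∫u² with equality for the first sine mode sin(π(x−x₀)/L) (x₀ the left endpoint), so the inequality holds for all u iff (1−α)(π/L)² ≥ α − c, i.e. α ≤ ((π/L)² + c)/((π/L)² + 1) = (1 + c(L/π)²)/(1 + (L/π)²). (Direct route, valid since c ≤ 0: Poincaré gives c∫u² ≥ c(L/π)²∫(u')², so a(u,u) ≥ (1 + c(L/π)²)∫(u')², while ||u||_{H^1}² ≤ (1 + (L/π)²)∫(u')²; dividing yields the same α.) With (π/L)² = π^2/25 and c = -1/3, the largest admissible constant is α = ((π/L)² + c)/((π/L)² + 1).
Simplifying, α = (-25/3 + π^2)/(π^2 + 25).


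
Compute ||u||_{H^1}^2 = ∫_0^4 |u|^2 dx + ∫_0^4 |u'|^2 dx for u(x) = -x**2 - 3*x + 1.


||u||_{H^1}^2 = 13672/15

The H^1 norm (squared) on an interval (0, L) is
  ||u||_{H^1}^2 = ∫_0^L u(x)^2 dx + ∫_0^L u'(x)^2 dx.
Compute u'(x) = -2*x - 3.
Then u(x)^2 = x**4 + 6*x**3 + 7*x**2 - 6*x + 1 and u'(x)^2 = 4*x**2 + 12*x + 9.
Integrate each monomial from 0 to 4 using ∫_0^4 c·x^n dx = c·4^(n+1)/(n+1):
  ∫_0^4 u(x)^2 dx = ∫_0^4 (x^4 + 6*x^3 + 7*x^2 - 6*x + 1) dx. Term by term:
    ∫_0^4 x^4 dx = 1024/5;  ∫_0^4 6*x^3 dx = 384;  ∫_0^4 7*x^2 dx = 448/3;
    ∫_0^4 -6*x dx = -48;  ∫_0^4 1 dx = 4.
  Sum: 1024/5 + 384 + 448/3 − 48 + 4 = 10412/15.
  ∫_0^4 u'(x)^2 dx = ∫_0^4 (4*x^2 + 12*x + 9) dx. Term by term:
    ∫_0^4 4*x^2 dx = 256/3;  ∫_0^4 12*x dx = 96;  ∫_0^4 9 dx = 36.
  Sum: 256/3 + 96 + 36 = 652/3.
Adding: ||u||_{H^1}^2 = 10412/15 + 652/3 = 13672/15.


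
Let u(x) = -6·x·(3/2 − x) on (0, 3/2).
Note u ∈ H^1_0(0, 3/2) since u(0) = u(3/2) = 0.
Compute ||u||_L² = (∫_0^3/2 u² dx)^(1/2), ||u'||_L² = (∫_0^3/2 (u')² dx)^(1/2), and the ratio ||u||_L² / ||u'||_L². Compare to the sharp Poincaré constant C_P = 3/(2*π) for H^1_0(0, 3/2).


||u||_L² / ||u'||_L² = 3*sqrt(10)/20 < C_P = 3/(2*π).

u(x) = -6·x·(3/2 − x), so u'(x) = 12*x - 9.
u(x) = -6·x·(3/2 − x) vanishes at x = 0 and x = 3/2, so u ∈ H^1_0(0, 3/2). Differentiate via the product rule and integrate the resulting polynomials term by term.
  ∫_0^3/2 u² dx = ∫_0^3/2 (36*x^4 - 108*x^3 + 81*x^2) dx. Term by term:
    ∫_0^3/2 36*x^4 dx = 2187/40;  ∫_0^3/2 -108*x^3 dx = -2187/16;  ∫_0^3/2 81*x^2 dx = 729/8.
  Sum: 2187/40 − 2187/16 + 729/8 = 729/80.
  ∫_0^3/2 (u')² dx = ∫_0^3/2 (144*x^2 - 216*x + 81) dx. Term by term:
    ∫_0^3/2 144*x^2 dx = 162;  ∫_0^3/2 -216*x dx = -243;  ∫_0^3/2 81 dx = 243/2.
  Sum: 162 − 243 + 243/2 = 81/2.
∫_0^3/2 u² dx = 729/80, so ||u||_L² = 27*sqrt(5)/20.
∫_0^3/2 (u')² dx = 81/2, so ||u'||_L² = 9*sqrt(2)/2.
Ratio ||u||_L² / ||u'||_L² = 3*sqrt(10)/20.
Sharp Poincaré constant on H^1_0(0, 3/2) is C_P = L/π = 3/(2*π), achieved by sin(2*π/3·x).
A polynomial bump cannot attain the sharp Poincaré constant (only the first sine eigenfunction does), so the ratio is strictly less than C_P, consistent with ||u||_L² ≤ C_P ||u'||_L².


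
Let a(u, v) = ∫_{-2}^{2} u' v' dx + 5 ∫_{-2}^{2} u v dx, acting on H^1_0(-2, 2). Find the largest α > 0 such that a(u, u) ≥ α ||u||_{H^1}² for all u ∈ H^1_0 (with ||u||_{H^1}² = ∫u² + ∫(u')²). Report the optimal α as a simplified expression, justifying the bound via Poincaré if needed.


α = 1

Coercivity of a(·,·) on H^1_0(-2, 2) means a(u, u) ≥ α ||u||_{H^1}² for every u ∈ H^1_0.
The interval has length L = 4, and Poincaré/coercivity depend only on L. Here a(u, u) = ∫(u')² + (5)·∫u².
Here c = 5 ≥ 1, so a(u,u) = ∫(u')² + c∫u² ≥ ∫(u')² + ∫u² = ||u||_{H^1}², i.e. α = 1 works. No larger α is possible: a(u,u) ≥ α||u||_{H^1}² means (1−α)∫(u')² ≥ (α−c)∫u², and for the modes u_n = sin(nπ(x−x₀)/L) (x₀ the left endpoint) one has ∫u_n²/∫(u_n')² = (L/(nπ))² → 0, so a(u_n,u_n)/||u_n||_{H^1}² → 1. Hence the optimal constant is α = 1.
Therefore α = 1.


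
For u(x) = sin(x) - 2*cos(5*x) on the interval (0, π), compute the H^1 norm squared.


||u||_{H^1(0,π)}^2 = 53*π

u'(x) = 10*sin(5*x) + cos(x).
Expand u² and (u')² and integrate term by term on (0, π), using: for integers n ≥ 1, ∫_0^π sin²(nx) dx = ∫_0^π cos²(nx) dx = π/2; for n ≠ n', ∫_0^π sin(nx)sin(n'x) dx = ∫_0^π cos(nx)cos(n'x) dx = 0; and by product-to-sum, ∫_0^π sin(nx)cos(n'x) dx = ½∫_0^π [sin((n+n')x) + sin((n−n')x)] dx, which is 0 when n+n' is even and 2n/(n²−n'²) when n+n' is odd (it need not vanish on (0, π)).
  u² squared terms: (-2)²·∫cos(5x)² dx = 4·π/2 = 2*π;  (1)²·∫sin(x)² dx = 1·π/2 = π/2.
  u² cross terms: 2·(-2)·(1)·∫cos(5x)·sin(x) dx = -4·(0) = 0.
  So ∫_0^π u² dx = 2*π + π/2 + 0 = 5*π/2.
  (u')² squared terms: (10)²·∫sin(5x)² dx = 100·π/2 = 50*π;  (1)²·∫cos(x)² dx = 1·π/2 = π/2.
  (u')² cross terms: 2·(10)·(1)·∫sin(5x)·cos(x) dx = 20·(0) = 0.
  So ∫_0^π (u')² dx = 50*π + π/2 + 0 = 101*π/2.
||u||_{H^1}^2 = (5*π/2) + (101*π/2) = 53*π.
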